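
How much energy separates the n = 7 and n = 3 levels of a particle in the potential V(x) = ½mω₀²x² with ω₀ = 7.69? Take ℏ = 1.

ΔE = 30.8

E_n = ℏω₀(n + ½), so ΔE = (7 − 3) ℏω₀ = 4 × 7.69 = 30.76.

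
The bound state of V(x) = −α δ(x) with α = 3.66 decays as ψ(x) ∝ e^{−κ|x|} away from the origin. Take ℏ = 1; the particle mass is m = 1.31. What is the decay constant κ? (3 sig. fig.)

κ = 4.79

Integrating the TISE across x = 0 gives the cusp condition ψ'(0⁺) − ψ'(0⁻) = −(2mα/ℏ²)ψ(0).
With ψ ∝ e^{−κ|x|} this yields −2κ = −2mα/ℏ², so κ = mα/ℏ² = 4.795.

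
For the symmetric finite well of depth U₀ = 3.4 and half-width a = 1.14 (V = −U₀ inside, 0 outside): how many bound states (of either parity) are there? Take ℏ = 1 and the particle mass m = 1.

N = 2

The dimensionless depth is z₀ = a√(2mU₀)/ℏ = 1.14 × √(6.800) = 2.973.
The even/odd transcendental equations gain one root per π/2 in z₀, giving N = 1 + ⌊2z₀/π⌋ = 1 + ⌊1.893⌋ = 2.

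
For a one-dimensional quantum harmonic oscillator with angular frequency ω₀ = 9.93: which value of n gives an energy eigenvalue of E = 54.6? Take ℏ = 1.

n = 5

E_n = ℏω₀(n + ½) ⇒ n = E/(ℏω₀) − ½ = 54.6/9.93 − 0.5 = 4.998 → n = 5.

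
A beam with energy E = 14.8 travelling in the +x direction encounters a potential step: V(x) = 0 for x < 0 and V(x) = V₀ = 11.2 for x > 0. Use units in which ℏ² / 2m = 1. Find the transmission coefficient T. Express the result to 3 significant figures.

T = 0.885

The wavenumbers are k₁ = √(2mE)/ℏ = 3.847 on the left and k₂ = √(2m(E − V₀))/ℏ = 1.897 on the right.
Continuity of ψ and ψ′ at the step yields the reflection amplitude r = (k₁ − k₂)/(k₁ + k₂) = 0.3394; thus R = |r|² = 0.1152, T = 0.8848.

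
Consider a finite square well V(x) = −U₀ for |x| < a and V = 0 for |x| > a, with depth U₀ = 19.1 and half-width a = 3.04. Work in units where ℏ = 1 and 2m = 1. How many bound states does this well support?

Define the well-strength parameter z₀ = (a/ℏ)√(2mU₀) = 3.04 × √(2·0.5·19.1) = 13.29.
The even/odd transcendental equations gain one root per π/2 in z₀, giving N = 1 + ⌊2z₀/π⌋ = 1 + ⌊8.458⌋ = 9.

N = 9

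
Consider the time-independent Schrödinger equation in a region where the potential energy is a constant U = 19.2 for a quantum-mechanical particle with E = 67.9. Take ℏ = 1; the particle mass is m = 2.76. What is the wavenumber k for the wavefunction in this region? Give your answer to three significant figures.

k = 16.4

With E > U the solution is oscillatory, ψ ∝ e^{±ikx} with k = √(2m(E − U))/ℏ.
k = √(2 × 2.76 × 48.7) = 16.40.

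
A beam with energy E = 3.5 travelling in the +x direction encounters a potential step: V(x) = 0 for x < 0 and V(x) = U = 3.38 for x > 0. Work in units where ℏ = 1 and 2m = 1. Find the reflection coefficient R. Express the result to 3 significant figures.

The wavenumbers are k₁ = √(2mE)/ℏ = 1.871 on the left and k₂ = √(2m(E − U))/ℏ = 0.3464 on the right.
Matching ψ and ψ′ at x = 0 gives r = (k₁ − k₂)/(k₁ + k₂), so R = r² = 0.4727 and T = 1 − R = 0.5273.

R = 0.473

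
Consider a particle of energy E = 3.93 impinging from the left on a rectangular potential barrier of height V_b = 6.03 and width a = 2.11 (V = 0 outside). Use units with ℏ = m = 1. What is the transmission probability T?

T = 0.000637

Since E < V_b the interior solution is evanescent with decay constant κ = √(2m(V_b − E))/ℏ = 2.049.
κa = 4.324, sinh(κa) = 37.75.
The exact tunnelling result is T⁻¹ = 1 + V_b² sinh²(κa) / [4E(V_b − E)] = 1570, so T = 0.000637.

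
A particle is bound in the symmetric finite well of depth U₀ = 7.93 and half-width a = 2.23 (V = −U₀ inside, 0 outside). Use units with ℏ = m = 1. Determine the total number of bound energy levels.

The dimensionless depth is z₀ = a√(2mU₀)/ℏ = 2.23 × √(15.86) = 8.881.
A new bound state (alternating even/odd) appears each time z₀ passes a multiple of π/2, so N = ⌊2z₀/π⌋ + 1 = ⌊5.654⌋ + 1 = 6.

N = 6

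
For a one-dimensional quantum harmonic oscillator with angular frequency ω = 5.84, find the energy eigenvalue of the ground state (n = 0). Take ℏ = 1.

Using E_n = (n + ½)ℏω: E_0 = 0.5 × 5.84 = 2.920.

E = 2.92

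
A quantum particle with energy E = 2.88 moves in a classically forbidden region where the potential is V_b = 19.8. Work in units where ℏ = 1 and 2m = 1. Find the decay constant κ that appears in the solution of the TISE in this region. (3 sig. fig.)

κ = 4.11

Since E < V_b the TISE in this region is ψ'' = κ²ψ with κ = √(2m(V_b − E))/ℏ.
κ = √(2 × 0.5 × 16.92) = 4.113.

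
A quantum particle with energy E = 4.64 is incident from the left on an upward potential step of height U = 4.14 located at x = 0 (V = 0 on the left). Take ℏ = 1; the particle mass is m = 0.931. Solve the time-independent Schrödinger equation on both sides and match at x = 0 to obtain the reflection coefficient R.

R = 0.256

On each side the TISE gives plane waves with k = √(2m(E − V))/ℏ: k₁ = √(2·0.931·4.64) = 2.939, k₂ = √(2·0.931·0.5) = 0.9649.
Matching ψ and ψ′ at x = 0 gives r = (k₁ − k₂)/(k₁ + k₂), so R = r² = 0.2558 and T = 1 − R = 0.7442.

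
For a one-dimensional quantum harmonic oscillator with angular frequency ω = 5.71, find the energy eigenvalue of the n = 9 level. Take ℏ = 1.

Using E_n = (n + ½)ℏω: E_9 = 9.5 × 5.71 = 54.25.

E = 54.2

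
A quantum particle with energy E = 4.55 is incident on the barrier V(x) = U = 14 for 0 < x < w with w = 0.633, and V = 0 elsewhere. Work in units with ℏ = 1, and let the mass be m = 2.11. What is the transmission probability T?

Since E < U the interior solution is evanescent with decay constant κ = √(2m(U − E))/ℏ = 6.315.
κw = 3.997, sinh(κw) = 27.22.
The exact tunnelling result is T⁻¹ = 1 + U² sinh²(κw) / [4E(U − E)] = 845.3, so T = 0.00118.

T = 0.00118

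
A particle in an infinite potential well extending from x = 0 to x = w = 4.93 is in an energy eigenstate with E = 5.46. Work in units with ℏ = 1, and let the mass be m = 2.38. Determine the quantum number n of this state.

For an infinite well E_n = n²π²ℏ²/(2mw²), so n = (w/πℏ)√(2mE).
n = (4.93/π) × √(2 × 2.38 × 5.46) = 8.000 → n = 8.

n = 8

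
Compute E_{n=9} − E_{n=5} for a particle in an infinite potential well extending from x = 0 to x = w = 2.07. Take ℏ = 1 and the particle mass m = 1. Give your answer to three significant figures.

ΔE = 64.5

E_n = n²π²ℏ²/(2mw²), so ΔE = (9² − 5²) π²ℏ²/(2mw²).
ΔE = 56 × π² / (2 × 1 × 2.07²) = 64.49.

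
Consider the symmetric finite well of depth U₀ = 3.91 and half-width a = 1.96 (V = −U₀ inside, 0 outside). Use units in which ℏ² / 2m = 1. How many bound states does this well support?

The dimensionless depth is z₀ = a√(2mU₀)/ℏ = 1.96 × √(3.910) = 3.876.
The even/odd transcendental equations gain one root per π/2 in z₀, giving N = 1 + ⌊2z₀/π⌋ = 1 + ⌊2.467⌋ = 3.

N = 3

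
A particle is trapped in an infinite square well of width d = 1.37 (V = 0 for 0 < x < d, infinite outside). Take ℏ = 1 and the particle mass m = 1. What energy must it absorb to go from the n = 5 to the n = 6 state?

E_n = n²π²ℏ²/(2md²), so ΔE = (6² − 5²) π²ℏ²/(2md²).
ΔE = 11 × π² / (2 × 1 × 1.37²) = 28.92.

ΔE = 28.9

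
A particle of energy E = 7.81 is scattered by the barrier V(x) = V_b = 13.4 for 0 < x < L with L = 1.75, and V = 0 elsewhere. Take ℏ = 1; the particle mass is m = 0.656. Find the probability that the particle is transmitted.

E < V_b: inside the barrier ψ ∝ e^{±κx} with κ = √(2m(V_b − E))/ℏ = 2.708.
κL = 4.739, sinh(κL) = 57.17.
The exact tunnelling result is T⁻¹ = 1 + V_b² sinh²(κL) / [4E(V_b − E)] = 3362, so T = 0.000297.

T = 0.000297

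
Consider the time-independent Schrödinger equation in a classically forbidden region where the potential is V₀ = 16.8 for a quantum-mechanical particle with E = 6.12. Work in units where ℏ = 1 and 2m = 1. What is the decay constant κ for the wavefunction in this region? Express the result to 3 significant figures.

κ = 3.27

Since E < V₀ the TISE in this region is ψ'' = κ²ψ with κ = √(2m(V₀ − E))/ℏ.
κ = √(2 × 0.5 × 10.68) = 3.268.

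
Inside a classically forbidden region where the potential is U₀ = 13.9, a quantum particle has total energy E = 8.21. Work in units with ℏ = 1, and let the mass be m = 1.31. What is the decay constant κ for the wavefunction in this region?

Since E < U₀ the TISE in this region is ψ'' = κ²ψ with κ = √(2m(U₀ − E))/ℏ.
κ = √(2 × 1.31 × 5.69) = 3.861.

κ = 3.86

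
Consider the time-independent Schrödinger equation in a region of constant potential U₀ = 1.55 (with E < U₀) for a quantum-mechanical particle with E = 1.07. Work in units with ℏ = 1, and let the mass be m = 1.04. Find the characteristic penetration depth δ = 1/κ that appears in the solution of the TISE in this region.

δ = 1.00

Since E < U₀ the TISE in this region is ψ'' = κ²ψ with κ = √(2m(U₀ − E))/ℏ.
κ = √(2 × 1.04 × 0.48) = 0.9992. The penetration depth is δ = 1/κ = 1.00.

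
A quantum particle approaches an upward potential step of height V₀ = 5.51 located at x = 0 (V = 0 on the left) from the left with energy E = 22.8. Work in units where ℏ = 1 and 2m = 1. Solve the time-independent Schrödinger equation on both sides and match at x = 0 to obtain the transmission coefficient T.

T = 0.995

The wavenumbers are k₁ = √(2mE)/ℏ = 4.775 on the left and k₂ = √(2m(E − V₀))/ℏ = 4.158 on the right.
Continuity of ψ and ψ′ at the step yields the reflection amplitude r = (k₁ − k₂)/(k₁ + k₂) = 0.06905; thus R = |r|² = 0.004768, T = 0.9952.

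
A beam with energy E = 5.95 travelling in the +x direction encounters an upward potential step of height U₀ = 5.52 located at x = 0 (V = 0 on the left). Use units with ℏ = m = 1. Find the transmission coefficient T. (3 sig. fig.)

On each side the TISE gives plane waves with k = √(2m(E − V))/ℏ: k₁ = √(2·1·5.95) = 3.450, k₂ = √(2·1·0.43) = 0.9274.
Matching ψ and ψ′ at x = 0 gives r = (k₁ − k₂)/(k₁ + k₂), so R = r² = 0.3321 and T = 1 − R = 0.6679.

T = 0.668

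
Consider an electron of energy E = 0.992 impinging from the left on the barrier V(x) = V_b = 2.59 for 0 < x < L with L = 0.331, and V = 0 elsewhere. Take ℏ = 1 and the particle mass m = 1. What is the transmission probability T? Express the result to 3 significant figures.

T = 0.706

E < V_b: inside the barrier ψ ∝ e^{±κx} with κ = √(2m(V_b − E))/ℏ = 1.788.
κL = 0.5917, sinh(κL) = 0.6269.
The exact tunnelling result is T⁻¹ = 1 + V_b² sinh²(κL) / [4E(V_b − E)] = 1.416, so T = 0.706.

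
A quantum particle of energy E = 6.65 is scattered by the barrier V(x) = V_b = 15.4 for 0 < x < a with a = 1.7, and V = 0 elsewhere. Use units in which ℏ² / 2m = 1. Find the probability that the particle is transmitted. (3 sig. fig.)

E < V_b: inside the barrier ψ ∝ e^{±κx} with κ = √(2m(V_b − E))/ℏ = 2.958.
κa = 5.029, sinh(κa) = 76.36.
The exact tunnelling result is T⁻¹ = 1 + V_b² sinh²(κa) / [4E(V_b − E)] = 5943, so T = 0.000168.

T = 0.000168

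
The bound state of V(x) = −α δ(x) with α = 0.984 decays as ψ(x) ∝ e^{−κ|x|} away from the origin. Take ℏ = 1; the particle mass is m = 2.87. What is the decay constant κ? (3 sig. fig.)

Integrate −(ℏ²/2m)ψ'' − αδ(x)ψ = Eψ from −ε to +ε: the ψ'' term gives ψ'(0⁺) − ψ'(0⁻) and the δ term gives −(2mα/ℏ²)ψ(0).
With ψ ∝ e^{−κ|x|} this yields −2κ = −2mα/ℏ², so κ = mα/ℏ² = 2.824.

κ = 2.82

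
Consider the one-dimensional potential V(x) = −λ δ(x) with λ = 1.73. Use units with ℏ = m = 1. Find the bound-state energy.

The bound state is ψ(x) = √κ e^{−κ|x|}. The derivative jump ψ'(0⁺) − ψ'(0⁻) = −(2mλ/ℏ²)ψ(0) fixes κ = mλ/ℏ² = 1.730.
Then E = −ℏ²κ²/(2m) = −mλ²/(2ℏ²) = -1.496.

E = -1.50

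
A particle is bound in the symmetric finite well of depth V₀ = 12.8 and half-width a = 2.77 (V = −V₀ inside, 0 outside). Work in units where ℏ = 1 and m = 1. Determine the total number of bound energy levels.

N = 9

Define the well-strength parameter z₀ = (a/ℏ)√(2mV₀) = 2.77 × √(2·1·12.8) = 14.02.
The even/odd transcendental equations gain one root per π/2 in z₀, giving N = 1 + ⌊2z₀/π⌋ = 1 + ⌊8.922⌋ = 9.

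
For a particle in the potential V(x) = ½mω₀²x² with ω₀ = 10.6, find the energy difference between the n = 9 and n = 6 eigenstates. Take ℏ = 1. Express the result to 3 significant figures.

ΔE = 31.8

E_n = ℏω₀(n + ½), so ΔE = (9 − 6) ℏω₀ = 3 × 10.6 = 31.80.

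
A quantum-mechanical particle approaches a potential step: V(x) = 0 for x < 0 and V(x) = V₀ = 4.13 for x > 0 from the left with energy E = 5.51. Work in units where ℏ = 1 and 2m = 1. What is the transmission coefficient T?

T = 0.889

On each side the TISE gives plane waves with k = √(2m(E − V))/ℏ: k₁ = √(2·½·5.51) = 2.347, k₂ = √(2·½·1.38) = 1.175.
Continuity of ψ and ψ′ at the step yields the reflection amplitude r = (k₁ − k₂)/(k₁ + k₂) = 0.3329; thus R = |r|² = 0.1108, T = 0.8892.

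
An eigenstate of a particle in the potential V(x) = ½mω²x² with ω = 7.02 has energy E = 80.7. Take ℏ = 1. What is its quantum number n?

Invert E_n = (n + ½)ℏω: n = E/ℏω − ½ = 10.996, so n = 11.

n = 11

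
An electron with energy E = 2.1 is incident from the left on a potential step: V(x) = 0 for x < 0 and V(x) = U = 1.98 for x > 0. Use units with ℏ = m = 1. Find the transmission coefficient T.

The wavenumbers are k₁ = √(2mE)/ℏ = 2.049 on the left and k₂ = √(2m(E − U))/ℏ = 0.4899 on the right.
Matching ψ and ψ′ at x = 0 gives r = (k₁ − k₂)/(k₁ + k₂), so R = r² = 0.3772 and T = 1 − R = 0.6228.

T = 0.623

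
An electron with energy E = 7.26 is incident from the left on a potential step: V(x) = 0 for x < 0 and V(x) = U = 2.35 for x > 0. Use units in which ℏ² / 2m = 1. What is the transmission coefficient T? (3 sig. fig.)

T = 0.991

On each side the TISE gives plane waves with k = √(2m(E − V))/ℏ: k₁ = √(2·½·7.26) = 2.694, k₂ = √(2·½·4.91) = 2.216.
Matching ψ and ψ′ at x = 0 gives r = (k₁ − k₂)/(k₁ + k₂), so R = r² = 0.009500 and T = 1 − R = 0.9905.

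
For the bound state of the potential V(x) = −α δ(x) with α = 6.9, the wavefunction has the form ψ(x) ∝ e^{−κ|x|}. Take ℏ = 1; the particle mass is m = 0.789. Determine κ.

κ = 5.44

Integrate −(ℏ²/2m)ψ'' − αδ(x)ψ = Eψ from −ε to +ε: the ψ'' term gives ψ'(0⁺) − ψ'(0⁻) and the δ term gives −(2mα/ℏ²)ψ(0).
With ψ ∝ e^{−κ|x|} this yields −2κ = −2mα/ℏ², so κ = mα/ℏ² = 5.444.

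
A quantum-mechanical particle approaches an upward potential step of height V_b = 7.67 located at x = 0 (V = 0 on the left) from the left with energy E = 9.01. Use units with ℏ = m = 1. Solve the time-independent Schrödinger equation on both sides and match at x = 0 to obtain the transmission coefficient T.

T = 0.803

On each side the TISE gives plane waves with k = √(2m(E − V))/ℏ: k₁ = √(2·1·9.01) = 4.245, k₂ = √(2·1·1.34) = 1.637.
Matching ψ and ψ′ at x = 0 gives r = (k₁ − k₂)/(k₁ + k₂), so R = r² = 0.1966 and T = 1 − R = 0.8034.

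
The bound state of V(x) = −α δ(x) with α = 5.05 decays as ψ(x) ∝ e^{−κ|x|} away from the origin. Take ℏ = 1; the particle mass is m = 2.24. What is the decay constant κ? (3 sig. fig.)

κ = 11.3

Integrating the TISE across x = 0 gives the cusp condition ψ'(0⁺) − ψ'(0⁻) = −(2mα/ℏ²)ψ(0).
With ψ ∝ e^{−κ|x|} this yields −2κ = −2mα/ℏ², so κ = mα/ℏ² = 11.31.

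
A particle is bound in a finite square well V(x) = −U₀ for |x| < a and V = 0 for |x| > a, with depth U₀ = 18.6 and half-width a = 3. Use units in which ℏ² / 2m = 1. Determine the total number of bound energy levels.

Define the well-strength parameter z₀ = (a/ℏ)√(2mU₀) = 3 × √(2·0.5·18.6) = 12.94.
A new bound state (alternating even/odd) appears each time z₀ passes a multiple of π/2, so N = ⌊2z₀/π⌋ + 1 = ⌊8.237⌋ + 1 = 9.

N = 9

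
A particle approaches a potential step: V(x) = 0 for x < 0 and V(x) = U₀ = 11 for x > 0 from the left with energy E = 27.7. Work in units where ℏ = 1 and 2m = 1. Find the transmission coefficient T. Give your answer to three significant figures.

On each side the TISE gives plane waves with k = √(2m(E − V))/ℏ: k₁ = √(2·½·27.7) = 5.263, k₂ = √(2·½·16.7) = 4.087.
Continuity of ψ and ψ′ at the step yields the reflection amplitude r = (k₁ − k₂)/(k₁ + k₂) = 0.1258; thus R = |r|² = 0.01583, T = 0.9842.

T = 0.984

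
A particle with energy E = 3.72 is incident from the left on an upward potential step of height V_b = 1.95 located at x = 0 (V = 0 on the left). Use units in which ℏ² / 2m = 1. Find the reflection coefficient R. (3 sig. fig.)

R = 0.0337

On each side the TISE gives plane waves with k = √(2m(E − V))/ℏ: k₁ = √(2·½·3.72) = 1.929, k₂ = √(2·½·1.77) = 1.330.
Matching ψ and ψ′ at x = 0 gives r = (k₁ − k₂)/(k₁ + k₂), so R = r² = 0.03370 and T = 1 − R = 0.9663.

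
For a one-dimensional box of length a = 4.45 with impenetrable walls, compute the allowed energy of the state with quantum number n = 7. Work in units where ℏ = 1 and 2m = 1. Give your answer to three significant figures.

The infinite-well eigenfunctions ψ_n = √(2/a) sin(nπx/a) vanish at both walls, giving E_n = n²π²ℏ²/(2ma²).
E_7 = 7² × π² / (2 × 0.5 × 4.45²) = 24.42.

E = 24.4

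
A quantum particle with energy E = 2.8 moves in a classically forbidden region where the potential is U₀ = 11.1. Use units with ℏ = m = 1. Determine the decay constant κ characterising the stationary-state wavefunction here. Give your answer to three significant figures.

Since E < U₀ the TISE in this region is ψ'' = κ²ψ with κ = √(2m(U₀ − E))/ℏ.
κ = √(2 × 1 × 8.3) = 4.074.

κ = 4.07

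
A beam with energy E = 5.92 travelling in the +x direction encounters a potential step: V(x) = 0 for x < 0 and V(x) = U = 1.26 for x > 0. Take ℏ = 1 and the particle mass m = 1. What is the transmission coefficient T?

T = 0.996

The wavenumbers are k₁ = √(2mE)/ℏ = 3.441 on the left and k₂ = √(2m(E − U))/ℏ = 3.053 on the right.
Continuity of ψ and ψ′ at the step yields the reflection amplitude r = (k₁ − k₂)/(k₁ + k₂) = 0.05976; thus R = |r|² = 0.003571, T = 0.9964.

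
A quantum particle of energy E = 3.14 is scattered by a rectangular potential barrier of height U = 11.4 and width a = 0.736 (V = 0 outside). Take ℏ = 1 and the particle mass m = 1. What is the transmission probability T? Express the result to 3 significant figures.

T = 0.00803

Since E < U the interior solution is evanescent with decay constant κ = √(2m(U − E))/ℏ = 4.064.
κa = 2.991, sinh(κa) = 9.932.
The exact tunnelling result is T⁻¹ = 1 + U² sinh²(κa) / [4E(U − E)] = 124.6, so T = 0.00803.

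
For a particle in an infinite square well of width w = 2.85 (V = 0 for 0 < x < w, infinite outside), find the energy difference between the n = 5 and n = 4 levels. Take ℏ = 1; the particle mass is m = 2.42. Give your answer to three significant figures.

E_n = n²π²ℏ²/(2mw²), so ΔE = (5² − 4²) π²ℏ²/(2mw²).
ΔE = 9 × π² / (2 × 2.42 × 2.85²) = 2.259.

ΔE = 2.26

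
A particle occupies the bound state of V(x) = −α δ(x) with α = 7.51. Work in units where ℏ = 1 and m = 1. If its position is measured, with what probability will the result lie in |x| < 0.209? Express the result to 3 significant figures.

The normalised bound state is ψ = √κ e^{−κ|x|} with κ = mα/ℏ² = 7.510.
P(|x| < d) = ∫_{−d}^{d} κ e^{−2κ|x|} dx = 1 − e^{−2κd} = 1 − e^{−3.139} = 0.9567.

P = 0.957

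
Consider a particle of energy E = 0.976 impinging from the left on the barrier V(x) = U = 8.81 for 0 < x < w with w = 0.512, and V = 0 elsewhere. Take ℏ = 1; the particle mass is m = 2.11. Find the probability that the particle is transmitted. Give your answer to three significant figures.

T = 0.00438

Since E < U the interior solution is evanescent with decay constant κ = √(2m(U − E))/ℏ = 5.750.
κw = 2.944, sinh(κw) = 9.468.
The exact tunnelling result is T⁻¹ = 1 + U² sinh²(κw) / [4E(U − E)] = 228.5, so T = 0.00438.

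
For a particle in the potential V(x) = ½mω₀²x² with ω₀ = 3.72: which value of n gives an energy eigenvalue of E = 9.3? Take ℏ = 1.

Invert E_n = (n + ½)ℏω₀: n = E/ℏω₀ − ½ = 2.000, so n = 2.

n = 2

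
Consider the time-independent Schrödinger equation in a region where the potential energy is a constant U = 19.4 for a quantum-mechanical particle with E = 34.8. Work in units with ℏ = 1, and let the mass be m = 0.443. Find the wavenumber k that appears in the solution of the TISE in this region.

k = 3.69

With E > U the solution is oscillatory, ψ ∝ e^{±ikx} with k = √(2m(E − U))/ℏ.
k = √(2 × 0.443 × 15.4) = 3.694.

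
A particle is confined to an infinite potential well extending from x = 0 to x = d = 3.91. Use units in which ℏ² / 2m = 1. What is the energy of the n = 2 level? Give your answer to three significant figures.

Requiring ψ(0) = ψ(d) = 0 quantises k = nπ/d, hence E_n = ℏ²k²/2m = n²π²ℏ²/(2md²).
E_2 = 2² × π² / (2 × 0.5 × 3.91²) = 2.582.

E = 2.58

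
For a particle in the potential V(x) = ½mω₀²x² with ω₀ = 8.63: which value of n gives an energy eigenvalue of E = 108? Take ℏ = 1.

Invert E_n = (n + ½)ℏω₀: n = E/ℏω₀ − ½ = 12.014, so n = 12.

n = 12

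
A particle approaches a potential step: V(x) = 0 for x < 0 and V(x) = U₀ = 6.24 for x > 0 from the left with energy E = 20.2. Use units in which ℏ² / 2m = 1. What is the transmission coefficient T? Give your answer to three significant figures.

T = 0.992

The wavenumbers are k₁ = √(2mE)/ℏ = 4.494 on the left and k₂ = √(2m(E − U₀))/ℏ = 3.736 on the right.
Matching ψ and ψ′ at x = 0 gives r = (k₁ − k₂)/(k₁ + k₂), so R = r² = 0.008484 and T = 1 − R = 0.9915.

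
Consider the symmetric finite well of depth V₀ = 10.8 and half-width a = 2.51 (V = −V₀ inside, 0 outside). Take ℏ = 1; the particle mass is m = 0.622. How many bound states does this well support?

N = 6

Define the well-strength parameter z₀ = (a/ℏ)√(2mV₀) = 2.51 × √(2·0.622·10.8) = 9.200.
The even/odd transcendental equations gain one root per π/2 in z₀, giving N = 1 + ⌊2z₀/π⌋ = 1 + ⌊5.857⌋ = 6.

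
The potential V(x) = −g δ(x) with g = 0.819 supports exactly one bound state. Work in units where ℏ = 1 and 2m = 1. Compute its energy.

For x ≠ 0 the bound state is ψ ∝ e^{−κ|x|}; integrating the TISE across the delta gives the cusp condition 2κ = 2mg/ℏ², so κ = 0.4095.
Then E = −ℏ²κ²/(2m) = −mg²/(2ℏ²) = -0.1677.

E = -0.168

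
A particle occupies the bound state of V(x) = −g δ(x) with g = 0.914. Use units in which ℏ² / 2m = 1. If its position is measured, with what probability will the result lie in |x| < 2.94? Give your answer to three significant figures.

P = 0.932

The normalised bound state is ψ = √κ e^{−κ|x|} with κ = mg/ℏ² = 0.4570.
P(|x| < d) = ∫_{−d}^{d} κ e^{−2κ|x|} dx = 1 − e^{−2κd} = 1 − e^{−2.687} = 0.9319.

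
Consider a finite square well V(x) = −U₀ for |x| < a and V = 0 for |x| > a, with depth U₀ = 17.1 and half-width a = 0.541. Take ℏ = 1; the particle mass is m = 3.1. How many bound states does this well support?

N = 4

Define the well-strength parameter z₀ = (a/ℏ)√(2mU₀) = 0.541 × √(2·3.1·17.1) = 5.570.
A new bound state (alternating even/odd) appears each time z₀ passes a multiple of π/2, so N = ⌊2z₀/π⌋ + 1 = ⌊3.546⌋ + 1 = 4.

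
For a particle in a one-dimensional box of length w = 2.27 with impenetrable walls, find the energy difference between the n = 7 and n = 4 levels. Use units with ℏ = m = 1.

ΔE = 31.6

E_n = n²π²ℏ²/(2mw²), so ΔE = (7² − 4²) π²ℏ²/(2mw²).
ΔE = 33 × π² / (2 × 1 × 2.27²) = 31.60.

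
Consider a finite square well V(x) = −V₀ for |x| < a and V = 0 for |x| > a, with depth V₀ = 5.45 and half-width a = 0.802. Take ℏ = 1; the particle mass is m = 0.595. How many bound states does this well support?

Define the well-strength parameter z₀ = (a/ℏ)√(2mV₀) = 0.802 × √(2·0.595·5.45) = 2.042.
A new bound state (alternating even/odd) appears each time z₀ passes a multiple of π/2, so N = ⌊2z₀/π⌋ + 1 = ⌊1.300⌋ + 1 = 2.

N = 2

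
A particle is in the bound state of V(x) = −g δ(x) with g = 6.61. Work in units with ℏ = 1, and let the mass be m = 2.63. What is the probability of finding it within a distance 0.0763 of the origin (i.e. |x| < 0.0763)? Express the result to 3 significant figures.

P = 0.930

The normalised bound state is ψ = √κ e^{−κ|x|} with κ = mg/ℏ² = 17.38.
P(|x| < d) = ∫_{−d}^{d} κ e^{−2κ|x|} dx = 1 − e^{−2κd} = 1 − e^{−2.653} = 0.9295.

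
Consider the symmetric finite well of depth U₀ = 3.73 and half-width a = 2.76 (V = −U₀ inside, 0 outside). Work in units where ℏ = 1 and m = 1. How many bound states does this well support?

The dimensionless depth is z₀ = a√(2mU₀)/ℏ = 2.76 × √(7.460) = 7.538.
A new bound state (alternating even/odd) appears each time z₀ passes a multiple of π/2, so N = ⌊2z₀/π⌋ + 1 = ⌊4.799⌋ + 1 = 5.

N = 5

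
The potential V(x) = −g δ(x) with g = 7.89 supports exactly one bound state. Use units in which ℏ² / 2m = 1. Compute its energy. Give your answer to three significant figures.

E = -15.6

The bound state is ψ(x) = √κ e^{−κ|x|}. The derivative jump ψ'(0⁺) − ψ'(0⁻) = −(2mg/ℏ²)ψ(0) fixes κ = mg/ℏ² = 3.945.
Then E = −ℏ²κ²/(2m) = −mg²/(2ℏ²) = -15.56.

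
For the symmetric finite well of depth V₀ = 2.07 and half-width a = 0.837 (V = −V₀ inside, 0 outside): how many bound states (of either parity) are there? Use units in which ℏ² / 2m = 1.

N = 1

Define the well-strength parameter z₀ = (a/ℏ)√(2mV₀) = 0.837 × √(2·0.5·2.07) = 1.204.
A new bound state (alternating even/odd) appears each time z₀ passes a multiple of π/2, so N = ⌊2z₀/π⌋ + 1 = ⌊0.7666⌋ + 1 = 1.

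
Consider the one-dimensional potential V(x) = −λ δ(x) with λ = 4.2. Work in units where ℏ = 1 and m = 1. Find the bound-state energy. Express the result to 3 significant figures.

The bound state is ψ(x) = √κ e^{−κ|x|}. The derivative jump ψ'(0⁺) − ψ'(0⁻) = −(2mλ/ℏ²)ψ(0) fixes κ = mλ/ℏ² = 4.200.
Then E = −ℏ²κ²/(2m) = −mλ²/(2ℏ²) = -8.820.

E = -8.82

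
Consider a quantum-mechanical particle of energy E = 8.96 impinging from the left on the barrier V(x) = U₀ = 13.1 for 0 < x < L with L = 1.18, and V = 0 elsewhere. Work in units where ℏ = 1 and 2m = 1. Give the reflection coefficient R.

R = 0.972

E < U₀: inside the barrier ψ ∝ e^{±κx} with κ = √(2m(U₀ − E))/ℏ = 2.035.
κL = 2.401, sinh(κL) = 5.471.
Matching ψ, ψ′ at both faces gives T = [1 + U₀² sinh²(κL) / (4E(U₀ − E))]⁻¹ = 1/35.62 = 0.0281.
R = 1 − T = 0.972.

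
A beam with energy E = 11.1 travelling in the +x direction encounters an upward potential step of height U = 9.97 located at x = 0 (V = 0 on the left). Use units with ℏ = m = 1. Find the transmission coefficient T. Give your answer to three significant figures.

On each side the TISE gives plane waves with k = √(2m(E − V))/ℏ: k₁ = √(2·1·11.1) = 4.712, k₂ = √(2·1·1.13) = 1.503.
Matching ψ and ψ′ at x = 0 gives r = (k₁ − k₂)/(k₁ + k₂), so R = r² = 0.2665 and T = 1 − R = 0.7335.

T = 0.734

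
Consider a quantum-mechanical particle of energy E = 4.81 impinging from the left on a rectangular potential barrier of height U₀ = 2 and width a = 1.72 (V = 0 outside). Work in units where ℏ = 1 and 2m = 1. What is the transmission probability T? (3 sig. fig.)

E > U₀: inside the barrier k₂ = √(2m(E − U₀))/ℏ = 1.676, k₂a = 2.883.
T = [1 + U₀² sin²(k₂a) / (4E(E − U₀))]⁻¹ = 1/1.005 = 0.995.

T = 0.995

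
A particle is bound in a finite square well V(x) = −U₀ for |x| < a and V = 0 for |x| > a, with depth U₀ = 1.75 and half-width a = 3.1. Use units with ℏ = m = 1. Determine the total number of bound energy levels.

The dimensionless depth is z₀ = a√(2mU₀)/ℏ = 3.1 × √(3.500) = 5.800.
The even/odd transcendental equations gain one root per π/2 in z₀, giving N = 1 + ⌊2z₀/π⌋ = 1 + ⌊3.692⌋ = 4.

N = 4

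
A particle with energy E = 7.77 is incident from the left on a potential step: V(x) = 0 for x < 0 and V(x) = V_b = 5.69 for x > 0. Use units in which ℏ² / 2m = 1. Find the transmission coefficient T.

T = 0.899

The wavenumbers are k₁ = √(2mE)/ℏ = 2.787 on the left and k₂ = √(2m(E − V_b))/ℏ = 1.442 on the right.
Continuity of ψ and ψ′ at the step yields the reflection amplitude r = (k₁ − k₂)/(k₁ + k₂) = 0.3180; thus R = |r|² = 0.1012, T = 0.8988.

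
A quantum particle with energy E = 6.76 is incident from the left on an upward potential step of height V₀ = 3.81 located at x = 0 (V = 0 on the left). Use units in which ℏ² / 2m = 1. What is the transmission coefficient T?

T = 0.958

The wavenumbers are k₁ = √(2mE)/ℏ = 2.600 on the left and k₂ = √(2m(E − V₀))/ℏ = 1.718 on the right.
Matching ψ and ψ′ at x = 0 gives r = (k₁ − k₂)/(k₁ + k₂), so R = r² = 0.04177 and T = 1 − R = 0.9582.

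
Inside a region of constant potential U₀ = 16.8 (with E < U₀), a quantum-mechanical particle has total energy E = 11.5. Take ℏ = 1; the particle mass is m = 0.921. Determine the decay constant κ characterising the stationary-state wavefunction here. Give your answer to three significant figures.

Since E < U₀ the TISE in this region is ψ'' = κ²ψ with κ = √(2m(U₀ − E))/ℏ.
κ = √(2 × 0.921 × 5.3) = 3.125.

κ = 3.12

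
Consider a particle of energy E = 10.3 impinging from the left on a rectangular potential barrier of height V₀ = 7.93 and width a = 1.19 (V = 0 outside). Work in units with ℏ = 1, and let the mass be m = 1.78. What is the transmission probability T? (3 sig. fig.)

T = 0.942

E > V₀: inside the barrier k₂ = √(2m(E − V₀))/ℏ = 2.905, k₂a = 3.457.
Matching at both interfaces gives T⁻¹ = 1 + V₀² sin²(k₂a) / [4E(E − V₀)] = 1.062, hence T = 0.942.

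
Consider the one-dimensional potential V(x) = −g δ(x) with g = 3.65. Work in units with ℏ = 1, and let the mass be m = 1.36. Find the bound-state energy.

The bound state is ψ(x) = √κ e^{−κ|x|}. The derivative jump ψ'(0⁺) − ψ'(0⁻) = −(2mg/ℏ²)ψ(0) fixes κ = mg/ℏ² = 4.964.
Then E = −ℏ²κ²/(2m) = −mg²/(2ℏ²) = -9.059.

E = -9.06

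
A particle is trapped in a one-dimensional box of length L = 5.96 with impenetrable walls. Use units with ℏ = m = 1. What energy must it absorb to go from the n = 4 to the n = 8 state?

ΔE = 6.67

E_n = n²π²ℏ²/(2mL²), so ΔE = (8² − 4²) π²ℏ²/(2mL²).
ΔE = 48 × π² / (2 × 1 × 5.96²) = 6.668.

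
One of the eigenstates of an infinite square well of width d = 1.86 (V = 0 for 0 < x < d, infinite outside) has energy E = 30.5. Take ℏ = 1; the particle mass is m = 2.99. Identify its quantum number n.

For an infinite well E_n = n²π²ℏ²/(2md²), so n = (d/πℏ)√(2mE).
n = (1.86/π) × √(2 × 2.99 × 30.5) = 7.996 → n = 8.

n = 8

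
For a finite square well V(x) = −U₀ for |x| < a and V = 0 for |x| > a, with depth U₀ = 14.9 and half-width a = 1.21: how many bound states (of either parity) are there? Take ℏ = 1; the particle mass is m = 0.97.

N = 5

Define the well-strength parameter z₀ = (a/ℏ)√(2mU₀) = 1.21 × √(2·0.97·14.9) = 6.505.
The even/odd transcendental equations gain one root per π/2 in z₀, giving N = 1 + ⌊2z₀/π⌋ = 1 + ⌊4.142⌋ = 5.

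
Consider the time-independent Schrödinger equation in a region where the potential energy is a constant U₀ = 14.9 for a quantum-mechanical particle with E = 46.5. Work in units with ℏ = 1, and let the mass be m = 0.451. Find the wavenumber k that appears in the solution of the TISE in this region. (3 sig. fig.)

k = 5.34

With E > U₀ the solution is oscillatory, ψ ∝ e^{±ikx} with k = √(2m(E − U₀))/ℏ.
k = √(2 × 0.451 × 31.6) = 5.339.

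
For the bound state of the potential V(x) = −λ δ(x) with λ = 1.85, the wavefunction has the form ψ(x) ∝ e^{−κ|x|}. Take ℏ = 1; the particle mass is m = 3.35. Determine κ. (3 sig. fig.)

κ = 6.20

Integrate −(ℏ²/2m)ψ'' − λδ(x)ψ = Eψ from −ε to +ε: the ψ'' term gives ψ'(0⁺) − ψ'(0⁻) and the δ term gives −(2mλ/ℏ²)ψ(0).
With ψ ∝ e^{−κ|x|} this yields −2κ = −2mλ/ℏ², so κ = mλ/ℏ² = 6.198.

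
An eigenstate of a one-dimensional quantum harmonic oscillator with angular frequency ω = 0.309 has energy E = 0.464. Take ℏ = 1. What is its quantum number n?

n = 1

Invert E_n = (n + ½)ℏω: n = E/ℏω − ½ = 1.002, so n = 1.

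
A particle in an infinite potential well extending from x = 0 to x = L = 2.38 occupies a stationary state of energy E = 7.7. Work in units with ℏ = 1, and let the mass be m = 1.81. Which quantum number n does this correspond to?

From E_n = n²π²ℏ²/(2mL²) invert to n = √(2mL²E)/(πℏ).
n = (2.38/π) × √(2 × 1.81 × 7.7) = 4.000 → n = 4.

n = 4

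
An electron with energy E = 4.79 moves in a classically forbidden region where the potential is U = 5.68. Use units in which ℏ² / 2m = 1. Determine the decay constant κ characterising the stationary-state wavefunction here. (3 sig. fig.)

Since E < U the TISE in this region is ψ'' = κ²ψ with κ = √(2m(U − E))/ℏ.
κ = √(2 × 0.5 × 0.89) = 0.9434.

κ = 0.943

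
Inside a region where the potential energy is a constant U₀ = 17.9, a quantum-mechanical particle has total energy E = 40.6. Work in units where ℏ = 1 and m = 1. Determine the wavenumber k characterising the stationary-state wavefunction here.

k = 6.74

With E > U₀ the solution is oscillatory, ψ ∝ e^{±ikx} with k = √(2m(E − U₀))/ℏ.
k = √(2 × 1 × 22.7) = 6.738.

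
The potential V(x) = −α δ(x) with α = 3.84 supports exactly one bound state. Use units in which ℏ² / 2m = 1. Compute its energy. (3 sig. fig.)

E = -3.69

For x ≠ 0 the bound state is ψ ∝ e^{−κ|x|}; integrating the TISE across the delta gives the cusp condition 2κ = 2mα/ℏ², so κ = 1.920.
Then E = −ℏ²κ²/(2m) = −mα²/(2ℏ²) = -3.686.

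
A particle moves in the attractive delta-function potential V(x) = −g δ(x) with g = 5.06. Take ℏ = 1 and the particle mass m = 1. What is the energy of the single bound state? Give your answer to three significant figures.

E = -12.8

The bound state is ψ(x) = √κ e^{−κ|x|}. The derivative jump ψ'(0⁺) − ψ'(0⁻) = −(2mg/ℏ²)ψ(0) fixes κ = mg/ℏ² = 5.060.
Then E = −ℏ²κ²/(2m) = −mg²/(2ℏ²) = -12.80.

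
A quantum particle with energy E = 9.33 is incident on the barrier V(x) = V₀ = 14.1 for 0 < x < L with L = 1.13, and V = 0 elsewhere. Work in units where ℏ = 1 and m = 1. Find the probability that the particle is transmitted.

E < V₀: inside the barrier ψ ∝ e^{±κx} with κ = √(2m(V₀ − E))/ℏ = 3.089.
κL = 3.490, sinh(κL) = 16.38.
Matching ψ, ψ′ at both faces gives T = [1 + V₀² sinh²(κL) / (4E(V₀ − E))]⁻¹ = 1/300.7 = 0.00333.

T = 0.00333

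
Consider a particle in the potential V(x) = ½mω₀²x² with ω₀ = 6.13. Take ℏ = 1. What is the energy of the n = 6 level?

Using E_n = (n + ½)ℏω₀: E_6 = 6.5 × 6.13 = 39.85.

E = 39.8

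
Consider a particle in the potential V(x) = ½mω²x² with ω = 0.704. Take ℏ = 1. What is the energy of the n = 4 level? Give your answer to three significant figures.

The oscillator eigenvalues are E_n = ℏω(n + ½), so E_4 = 0.704 × 4.5 = 3.168.

E = 3.17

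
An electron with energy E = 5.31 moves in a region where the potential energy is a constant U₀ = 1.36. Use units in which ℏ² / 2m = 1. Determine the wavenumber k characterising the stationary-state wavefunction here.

k = 1.99

With E > U₀ the solution is oscillatory, ψ ∝ e^{±ikx} with k = √(2m(E − U₀))/ℏ.
k = √(2 × 0.5 × 3.95) = 1.987.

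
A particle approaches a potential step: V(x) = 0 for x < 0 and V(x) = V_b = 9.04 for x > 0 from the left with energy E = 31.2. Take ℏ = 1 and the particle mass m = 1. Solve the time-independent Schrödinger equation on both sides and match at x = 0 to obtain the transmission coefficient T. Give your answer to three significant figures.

The wavenumbers are k₁ = √(2mE)/ℏ = 7.899 on the left and k₂ = √(2m(E − V_b))/ℏ = 6.657 on the right.
Continuity of ψ and ψ′ at the step yields the reflection amplitude r = (k₁ − k₂)/(k₁ + k₂) = 0.08532; thus R = |r|² = 0.007280, T = 0.9927.

T = 0.993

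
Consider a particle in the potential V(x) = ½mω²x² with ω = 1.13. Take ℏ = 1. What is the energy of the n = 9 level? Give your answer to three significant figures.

E = 10.7

Using E_n = (n + ½)ℏω: E_9 = 9.5 × 1.13 = 10.74.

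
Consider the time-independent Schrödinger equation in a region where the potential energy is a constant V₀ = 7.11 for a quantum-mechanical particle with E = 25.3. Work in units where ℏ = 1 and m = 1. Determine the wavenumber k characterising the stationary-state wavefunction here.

With E > V₀ the solution is oscillatory, ψ ∝ e^{±ikx} with k = √(2m(E − V₀))/ℏ.
k = √(2 × 1 × 18.19) = 6.032.

k = 6.03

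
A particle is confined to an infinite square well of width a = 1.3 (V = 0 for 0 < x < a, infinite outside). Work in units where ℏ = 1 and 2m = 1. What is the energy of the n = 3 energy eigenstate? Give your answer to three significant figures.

E = 52.6

Requiring ψ(0) = ψ(a) = 0 quantises k = nπ/a, hence E_n = ℏ²k²/2m = n²π²ℏ²/(2ma²).
E_3 = 3² × π² / (2 × 0.5 × 1.3²) = 52.56.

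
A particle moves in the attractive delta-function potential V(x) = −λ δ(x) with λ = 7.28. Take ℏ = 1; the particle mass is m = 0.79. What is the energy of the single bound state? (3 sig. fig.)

The bound state is ψ(x) = √κ e^{−κ|x|}. The derivative jump ψ'(0⁺) − ψ'(0⁻) = −(2mλ/ℏ²)ψ(0) fixes κ = mλ/ℏ² = 5.751.
Then E = −ℏ²κ²/(2m) = −mλ²/(2ℏ²) = -20.93.

E = -20.9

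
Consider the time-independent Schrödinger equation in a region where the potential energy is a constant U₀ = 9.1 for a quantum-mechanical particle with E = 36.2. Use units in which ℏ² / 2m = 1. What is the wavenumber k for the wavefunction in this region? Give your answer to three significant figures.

With E > U₀ the solution is oscillatory, ψ ∝ e^{±ikx} with k = √(2m(E − U₀))/ℏ.
k = √(2 × 0.5 × 27.1) = 5.206.

k = 5.21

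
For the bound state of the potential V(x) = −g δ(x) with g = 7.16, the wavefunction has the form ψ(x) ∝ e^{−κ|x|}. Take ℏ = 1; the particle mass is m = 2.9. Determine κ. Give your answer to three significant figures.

Integrating the TISE across x = 0 gives the cusp condition ψ'(0⁺) − ψ'(0⁻) = −(2mg/ℏ²)ψ(0).
With ψ ∝ e^{−κ|x|} this yields −2κ = −2mg/ℏ², so κ = mg/ℏ² = 20.76.

κ = 20.8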